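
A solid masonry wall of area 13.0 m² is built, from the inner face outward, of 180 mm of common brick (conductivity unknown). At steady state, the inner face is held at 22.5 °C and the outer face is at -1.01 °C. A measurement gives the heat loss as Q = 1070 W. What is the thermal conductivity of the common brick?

ΣR = ΔT/Q = |22.5 − -1.01|/1070 = 0.02197 K/W
L/(kA) = 0.02197 ⇒ k = 0.180/(0.02197·13.0) = 0.630 W/m·K

k = 0.630 W/m·K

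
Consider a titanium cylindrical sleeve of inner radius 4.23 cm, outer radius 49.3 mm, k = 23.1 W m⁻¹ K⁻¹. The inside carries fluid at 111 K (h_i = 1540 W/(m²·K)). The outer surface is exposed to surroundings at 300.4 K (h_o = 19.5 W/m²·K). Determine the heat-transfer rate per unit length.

Resistance network (inner→outer):
  R'_conv,in = 1/(2πr h) = 1/(2π·0.0423·1540) = 0.002443 m·K/W
  R'_titanium = ln(0.0493/0.0423)/(2πk) = 0.1531/(2π·23.1) = 0.001055 m·K/W
  R'_conv,out = 1/(2πr h) = 1/(2π·0.0493·19.5) = 0.1656 m·K/W
ΣR = 0.002443 + 0.001055 + 0.1656 = 0.1691 m·K/W
Q' = ΔT/ΣR = (111 K − 300.4 K)/0.1691 = -1120 W/m
(Negative Q' ⇒ heat flows inward; heat gain = 1120 W/m.)

Q' = 1120 W/m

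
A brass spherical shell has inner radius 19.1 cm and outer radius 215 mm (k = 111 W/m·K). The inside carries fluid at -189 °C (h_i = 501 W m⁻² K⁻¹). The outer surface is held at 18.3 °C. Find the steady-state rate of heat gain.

Q = 43.4 kW

Series thermal resistances, inner to outer:
  R_conv,in = 1/(4πr²h) = 1/(4π·0.191²·501) = 0.004354 K/W
  R_brass = (1/0.191 − 1/0.215)/(4πk) = 0.5844/(4π·111) = 4.190×10^-4 K/W
ΣR = 0.004354 + 4.190×10^-4 = 0.004773 K/W
Q = ΔT/ΣR = (-189 °C − 18.3 °C)/0.004773 = -43400 W
(Negative Q ⇒ heat flows inward; heat gain = 43400 W.)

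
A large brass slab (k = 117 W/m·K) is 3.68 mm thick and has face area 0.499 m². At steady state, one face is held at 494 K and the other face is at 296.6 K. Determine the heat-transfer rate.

Q = kA·ΔT/L = 117 × 0.499 × |494 K − 296.6 K| / 0.00368 = 3.13×10^6 W

Q = 3130 kW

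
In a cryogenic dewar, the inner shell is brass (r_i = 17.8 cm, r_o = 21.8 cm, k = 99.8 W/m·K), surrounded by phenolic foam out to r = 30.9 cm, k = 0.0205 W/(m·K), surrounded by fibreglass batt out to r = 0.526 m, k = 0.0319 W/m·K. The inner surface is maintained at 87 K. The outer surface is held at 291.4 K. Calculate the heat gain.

Treat each layer as a resistance in series:
  R_brass = (1/0.178 − 1/0.218)/(4πk) = 1.031/(4π·99.8) = 8.219×10^-4 K/W
  R_phenolic foam = (1/0.218 − 1/0.309)/(4πk) = 1.351/(4π·0.0205) = 5.244 K/W
  R_fibreglass batt = (1/0.309 − 1/0.526)/(4πk) = 1.335/(4π·0.0319) = 3.331 K/W
ΣR = 8.219×10^-4 + 5.244 + 3.331 = 8.576 K/W
Q = ΔT/ΣR = (87 K − 291.4 K)/8.576 = -23.8 W
(Negative Q ⇒ heat flows inward; heat gain = 23.8 W.)

Q = 23.8 W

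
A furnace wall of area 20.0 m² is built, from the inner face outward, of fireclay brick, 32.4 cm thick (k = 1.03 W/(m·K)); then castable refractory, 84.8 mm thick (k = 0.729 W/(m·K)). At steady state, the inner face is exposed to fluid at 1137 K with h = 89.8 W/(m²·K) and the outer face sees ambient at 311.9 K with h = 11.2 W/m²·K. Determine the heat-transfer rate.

Series thermal resistances, inner to outer:
  R_conv,in = 1/(hA) = 1/(89.8·20.0) = 5.568×10^-4 K/W
  R_fireclay brick = L/(kA) = 0.324/(1.03·20.0) = 0.01573 K/W
  R_castable refractory = L/(kA) = 0.0848/(0.729·20.0) = 0.005816 K/W
  R_conv,out = 1/(hA) = 1/(11.2·20.0) = 0.004464 K/W
ΣR = 5.568×10^-4 + 0.01573 + 0.005816 + 0.004464 = 0.02657 K/W
Q = ΔT/ΣR = (1137 K − 311.9 K)/0.02657 = 31100 W

Q = 31.1 kW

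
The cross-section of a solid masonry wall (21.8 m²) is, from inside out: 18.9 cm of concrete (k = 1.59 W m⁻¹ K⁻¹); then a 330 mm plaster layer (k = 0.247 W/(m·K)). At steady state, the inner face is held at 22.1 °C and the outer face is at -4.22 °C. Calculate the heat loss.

Q = 394 W

Treat each layer as a resistance in series:
  R_concrete = L/(kA) = 0.189/(1.59·21.8) = 0.005453 K/W
  R_plaster = L/(kA) = 0.330/(0.247·21.8) = 0.06129 K/W
ΣR = 0.005453 + 0.06129 = 0.06674 K/W
Q = ΔT/ΣR = (22.1 °C − -4.22 °C)/0.06674 = 394 W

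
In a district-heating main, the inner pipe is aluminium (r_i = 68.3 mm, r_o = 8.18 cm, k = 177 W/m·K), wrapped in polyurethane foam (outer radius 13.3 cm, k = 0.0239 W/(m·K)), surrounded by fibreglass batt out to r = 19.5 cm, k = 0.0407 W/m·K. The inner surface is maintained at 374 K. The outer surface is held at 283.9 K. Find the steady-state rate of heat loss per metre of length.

Series thermal resistances, inner to outer:
  R'_aluminium = ln(0.0818/0.0683)/(2πk) = 0.1804/(2π·177) = 1.622×10^-4 m·K/W
  R'_polyurethane foam = ln(0.133/0.0818)/(2πk) = 0.4861/(2π·0.0239) = 3.237 m·K/W
  R'_fibreglass batt = ln(0.195/0.133)/(2πk) = 0.3827/(2π·0.0407) = 1.496 m·K/W
ΣR = 1.622×10^-4 + 3.237 + 1.496 = 4.733 m·K/W
Q' = ΔT/ΣR = (374 K − 283.9 K)/4.733 = 19.0 W/m

Q' = 19.0 W/m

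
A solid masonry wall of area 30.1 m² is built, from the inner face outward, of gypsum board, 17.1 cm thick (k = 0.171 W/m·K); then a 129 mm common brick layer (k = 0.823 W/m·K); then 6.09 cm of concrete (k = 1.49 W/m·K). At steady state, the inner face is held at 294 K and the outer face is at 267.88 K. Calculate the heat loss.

Q = 656 W

Resistance network (inner→outer):
  R_gypsum board = L/(kA) = 0.171/(0.171·30.1) = 0.03322 K/W
  R_common brick = L/(kA) = 0.129/(0.823·30.1) = 0.005207 K/W
  R_concrete = L/(kA) = 0.0609/(1.49·30.1) = 0.001358 K/W
ΣR = 0.03322 + 0.005207 + 0.001358 = 0.03979 K/W
Q = ΔT/ΣR = (294 K − 267.88 K)/0.03979 = 656 W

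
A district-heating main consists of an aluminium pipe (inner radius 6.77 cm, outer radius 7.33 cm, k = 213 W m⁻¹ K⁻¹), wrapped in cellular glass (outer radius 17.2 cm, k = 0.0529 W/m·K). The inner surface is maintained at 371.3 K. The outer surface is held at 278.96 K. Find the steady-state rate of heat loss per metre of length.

Resistance network (inner→outer):
  R'_aluminium = ln(0.0733/0.0677)/(2πk) = 0.07947/(2π·213) = 5.938×10^-5 m·K/W
  R'_cellular glass = ln(0.172/0.0733)/(2πk) = 0.8529/(2π·0.0529) = 2.566 m·K/W
ΣR = 5.938×10^-5 + 2.566 = 2.566 m·K/W
Q' = ΔT/ΣR = (371.3 K − 278.96 K)/2.566 = 36.0 W/m

Q' = 36.0 W/m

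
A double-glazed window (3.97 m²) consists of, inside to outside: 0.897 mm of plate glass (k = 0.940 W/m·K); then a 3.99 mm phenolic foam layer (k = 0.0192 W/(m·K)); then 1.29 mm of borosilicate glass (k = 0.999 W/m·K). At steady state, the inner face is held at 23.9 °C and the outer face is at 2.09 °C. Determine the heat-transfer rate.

Q = 412 W

Series thermal resistances, inner to outer:
  R_plate glass = L/(kA) = 8.97×10^-4/(0.940·3.97) = 2.404×10^-4 K/W
  R_phenolic foam = L/(kA) = 0.00399/(0.0192·3.97) = 0.05235 K/W
  R_borosilicate glass = L/(kA) = 0.00129/(0.999·3.97) = 3.253×10^-4 K/W
ΣR = 2.404×10^-4 + 0.05235 + 3.253×10^-4 = 0.05292 K/W
Q = ΔT/ΣR = (23.9 °C − 2.09 °C)/0.05292 = 412 W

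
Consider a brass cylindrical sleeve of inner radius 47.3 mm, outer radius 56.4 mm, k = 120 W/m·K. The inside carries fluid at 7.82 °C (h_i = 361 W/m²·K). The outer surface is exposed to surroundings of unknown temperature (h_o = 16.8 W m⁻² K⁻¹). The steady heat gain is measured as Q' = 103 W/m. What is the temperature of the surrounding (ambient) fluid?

Series resistances:
  R'_conv,in = 1/(2πr h) = 1/(2π·0.0473·361) = 0.009321 m·K/W
  R'_brass = ln(0.0564/0.0473)/(2πk) = 0.1760/(2π·120) = 2.334×10^-4 m·K/W
  R'_conv,out = 1/(2πr h) = 1/(2π·0.0564·16.8) = 0.1680 m·K/W
ΣR = 0.1775 m·K/W
ΔT = Q'·ΣR = 103 × 0.1775 = 18.28 K
Heat flows inward, so T_out = T_in + ΔT = 7.82 + 18.28 = 26.1 °C

T_out = 26.1 °C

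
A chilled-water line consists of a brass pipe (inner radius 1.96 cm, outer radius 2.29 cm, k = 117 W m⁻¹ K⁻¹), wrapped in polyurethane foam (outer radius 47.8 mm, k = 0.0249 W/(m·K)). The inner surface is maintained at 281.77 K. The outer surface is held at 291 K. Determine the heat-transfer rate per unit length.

Q' = 1.96 W/m

Series thermal resistances, inner to outer:
  R'_brass = ln(0.0229/0.0196)/(2πk) = 0.1556/(2π·117) = 2.117×10^-4 m·K/W
  R'_polyurethane foam = ln(0.0478/0.0229)/(2πk) = 0.7359/(2π·0.0249) = 4.704 m·K/W
ΣR = 2.117×10^-4 + 4.704 = 4.704 m·K/W
Q' = ΔT/ΣR = (281.77 K − 291 K)/4.704 = -1.96 W/m
(Negative Q' ⇒ heat flows inward; heat gain = 1.96 W/m.)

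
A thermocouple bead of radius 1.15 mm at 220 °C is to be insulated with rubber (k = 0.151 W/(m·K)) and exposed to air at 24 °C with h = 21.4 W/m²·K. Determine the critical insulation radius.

r_cr = 1.41 cm

For a sphere, r_cr = 2k_ins/h = 2·0.151/21.4 = 0.0141 m = 1.41 cm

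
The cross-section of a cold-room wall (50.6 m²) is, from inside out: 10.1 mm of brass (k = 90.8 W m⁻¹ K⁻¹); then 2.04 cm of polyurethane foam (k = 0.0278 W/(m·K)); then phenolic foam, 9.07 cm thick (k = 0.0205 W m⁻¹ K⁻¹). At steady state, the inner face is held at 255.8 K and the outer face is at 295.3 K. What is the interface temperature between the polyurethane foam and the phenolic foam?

T = 261.4 K

Series thermal resistances, inner to outer:
  R_brass = L/(kA) = 0.0101/(90.8·50.6) = 2.198×10^-6 K/W
  R_polyurethane foam = L/(kA) = 0.0204/(0.0278·50.6) = 0.01450 K/W
  R_phenolic foam = L/(kA) = 0.0907/(0.0205·50.6) = 0.08744 K/W
ΣR = 2.198×10^-6 + 0.01450 + 0.08744 = 0.1019 K/W
Q = ΔT/ΣR = (255.8 K − 295.3 K)/0.1019 = -387.6 W
From the inner boundary to the polyurethane foam/phenolic foam interface, ΣR_partial = 0.01450 K/W.
T_interface = T_in − Q·ΣR_partial = 255.8 K − (-387.6)(0.01450) = 261.4 K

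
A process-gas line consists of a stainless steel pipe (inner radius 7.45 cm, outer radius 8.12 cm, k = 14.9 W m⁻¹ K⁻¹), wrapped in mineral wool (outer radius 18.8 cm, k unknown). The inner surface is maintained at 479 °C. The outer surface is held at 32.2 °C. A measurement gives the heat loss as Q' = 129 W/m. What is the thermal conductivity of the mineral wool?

k = 0.0386 W/m·K

ΣR = ΔT/Q' = |479 − 32.2|/129 = 3.464 m·K/W
Known resistances:
  R'_stainless steel = ln(0.0812/0.0745)/(2πk) = 0.08612/(2π·14.9) = 9.199×10^-4 m·K/W
R_mineral wool = ΣR − ΣR_known = 3.464 − 9.199×10^-4 = 3.463 m·K/W
ln(r₂/r₁)/(2πk) = 3.463 ⇒ k = 0.8395/(2π·3.463) = 0.0386 W/m·K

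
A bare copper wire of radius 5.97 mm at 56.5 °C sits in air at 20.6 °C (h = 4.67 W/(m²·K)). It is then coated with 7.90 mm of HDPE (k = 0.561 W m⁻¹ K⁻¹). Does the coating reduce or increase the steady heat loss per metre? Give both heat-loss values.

increases: 6.29 → 13.3 W/m

Critical radius for a cylinder: r_cr = k/h = 0.120 m = 12.0 cm.
Outer radius after coating: r₂ = 0.00597 + 0.00790 = 0.01387 m.
Since r₁ < r_cr and r₂ ≤ r_cr, the coating moves toward the maximum at r_cr — heat loss rises.
Bare: R = 1/(2πr₁h) = 5.709 m·K/W; Q = 35.9/5.709 = 6.29 W/m.
Coated: R = R_cond + R_conv = 2.696 m·K/W; Q = 35.9/2.696 = 13.3 W/m.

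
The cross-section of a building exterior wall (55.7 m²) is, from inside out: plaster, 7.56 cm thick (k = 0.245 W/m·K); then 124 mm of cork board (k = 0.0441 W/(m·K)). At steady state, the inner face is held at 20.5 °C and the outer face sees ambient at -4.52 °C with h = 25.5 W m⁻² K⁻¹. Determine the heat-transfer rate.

Treat each layer as a resistance in series:
  R_plaster = L/(kA) = 0.0756/(0.245·55.7) = 0.005540 K/W
  R_cork board = L/(kA) = 0.124/(0.0441·55.7) = 0.05048 K/W
  R_conv,out = 1/(hA) = 1/(25.5·55.7) = 7.041×10^-4 K/W
ΣR = 0.005540 + 0.05048 + 7.041×10^-4 = 0.05672 K/W
Q = ΔT/ΣR = (20.5 °C − -4.52 °C)/0.05672 = 441 W

Q = 441 W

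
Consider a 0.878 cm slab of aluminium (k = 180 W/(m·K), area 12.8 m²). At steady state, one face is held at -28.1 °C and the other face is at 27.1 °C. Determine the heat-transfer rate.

Q = kA·ΔT/L = 180 × 12.8 × |-28.1 °C − 27.1 °C| / 0.00878 = 1.45×10^7 W

Q = 1.45×10^7 W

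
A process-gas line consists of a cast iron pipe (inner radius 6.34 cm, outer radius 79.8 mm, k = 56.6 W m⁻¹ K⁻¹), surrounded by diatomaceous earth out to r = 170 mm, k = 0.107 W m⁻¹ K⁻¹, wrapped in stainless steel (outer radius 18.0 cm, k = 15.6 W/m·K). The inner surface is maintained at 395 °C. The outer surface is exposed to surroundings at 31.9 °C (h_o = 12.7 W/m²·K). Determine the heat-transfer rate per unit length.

Q' = 304 W/m

Treat each layer as a resistance in series:
  R'_cast iron = ln(0.0798/0.0634)/(2πk) = 0.2301/(2π·56.6) = 6.469×10^-4 m·K/W
  R'_diatomaceous earth = ln(0.170/0.0798)/(2πk) = 0.7563/(2π·0.107) = 1.125 m·K/W
  R'_stainless steel = ln(0.180/0.170)/(2πk) = 0.05716/(2π·15.6) = 5.831×10^-4 m·K/W
  R'_conv,out = 1/(2πr h) = 1/(2π·0.180·12.7) = 0.06962 m·K/W
ΣR = 6.469×10^-4 + 1.125 + 5.831×10^-4 + 0.06962 = 1.196 m·K/W
Q' = ΔT/ΣR = (395 °C − 31.9 °C)/1.196 = 304 W/m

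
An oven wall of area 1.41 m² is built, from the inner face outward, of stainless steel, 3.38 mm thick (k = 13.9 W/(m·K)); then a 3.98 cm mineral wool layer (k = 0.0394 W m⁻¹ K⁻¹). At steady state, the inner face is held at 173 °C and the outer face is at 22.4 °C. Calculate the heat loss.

Q = 210 W

Resistance network (inner→outer):
  R_stainless steel = L/(kA) = 0.00338/(13.9·1.41) = 1.725×10^-4 K/W
  R_mineral wool = L/(kA) = 0.0398/(0.0394·1.41) = 0.7164 K/W
ΣR = 1.725×10^-4 + 0.7164 = 0.7166 K/W
Q = ΔT/ΣR = (173 °C − 22.4 °C)/0.7166 = 210 W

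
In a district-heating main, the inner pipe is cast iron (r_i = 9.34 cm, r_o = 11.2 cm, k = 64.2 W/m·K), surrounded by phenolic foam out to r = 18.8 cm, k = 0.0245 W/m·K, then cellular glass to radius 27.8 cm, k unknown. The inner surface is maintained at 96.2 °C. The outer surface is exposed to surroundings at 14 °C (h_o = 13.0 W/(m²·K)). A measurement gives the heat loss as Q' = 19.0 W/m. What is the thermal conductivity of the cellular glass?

ΣR = ΔT/Q' = |96.2 − 14|/19.0 = 4.326 m·K/W
Known resistances:
  R'_cast iron = ln(0.112/0.0934)/(2πk) = 0.1816/(2π·64.2) = 4.502×10^-4 m·K/W
  R'_phenolic foam = ln(0.188/0.112)/(2πk) = 0.5179/(2π·0.0245) = 3.365 m·K/W
  R'_conv,out = 1/(2πr h) = 1/(2π·0.278·13.0) = 0.04404 m·K/W
R_cellular glass = ΣR − ΣR_known = 4.326 − 3.409 = 0.9170 m·K/W
ln(r₂/r₁)/(2πk) = 0.9170 ⇒ k = 0.3912/(2π·0.9170) = 0.0679 W/m·K

k = 0.0679 W/m·K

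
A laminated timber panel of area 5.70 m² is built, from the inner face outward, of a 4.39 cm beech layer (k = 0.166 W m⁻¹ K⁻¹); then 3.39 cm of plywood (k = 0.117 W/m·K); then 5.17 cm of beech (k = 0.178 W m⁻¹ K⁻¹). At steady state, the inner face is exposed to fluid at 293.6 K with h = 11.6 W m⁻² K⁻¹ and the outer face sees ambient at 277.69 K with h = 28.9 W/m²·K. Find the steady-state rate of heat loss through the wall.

Treat each layer as a resistance in series:
  R_conv,in = 1/(hA) = 1/(11.6·5.70) = 0.01512 K/W
  R_beech = L/(kA) = 0.0439/(0.166·5.70) = 0.04640 K/W
  R_plywood = L/(kA) = 0.0339/(0.117·5.70) = 0.05083 K/W
  R_beech = L/(kA) = 0.0517/(0.178·5.70) = 0.05096 K/W
  R_conv,out = 1/(hA) = 1/(28.9·5.70) = 0.006071 K/W
ΣR = 0.01512 + 0.04640 + 0.05083 + 0.05096 + 0.006071 = 0.1694 K/W
Q = ΔT/ΣR = (293.6 K − 277.69 K)/0.1694 = 93.9 W

Q = 93.9 W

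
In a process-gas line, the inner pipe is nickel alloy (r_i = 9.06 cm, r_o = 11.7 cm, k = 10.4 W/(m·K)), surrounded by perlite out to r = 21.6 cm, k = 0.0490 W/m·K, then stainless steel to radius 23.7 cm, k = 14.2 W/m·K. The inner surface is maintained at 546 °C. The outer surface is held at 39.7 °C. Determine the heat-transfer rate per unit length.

Resistance network (inner→outer):
  R'_nickel alloy = ln(0.117/0.0906)/(2πk) = 0.2557/(2π·10.4) = 0.003913 m·K/W
  R'_perlite = ln(0.216/0.117)/(2πk) = 0.6131/(2π·0.0490) = 1.991 m·K/W
  R'_stainless steel = ln(0.237/0.216)/(2πk) = 0.09278/(2π·14.2) = 0.001040 m·K/W
ΣR = 0.003913 + 1.991 + 0.001040 = 1.996 m·K/W
Q' = ΔT/ΣR = (546 °C − 39.7 °C)/1.996 = 254 W/m

Q' = 254 W/m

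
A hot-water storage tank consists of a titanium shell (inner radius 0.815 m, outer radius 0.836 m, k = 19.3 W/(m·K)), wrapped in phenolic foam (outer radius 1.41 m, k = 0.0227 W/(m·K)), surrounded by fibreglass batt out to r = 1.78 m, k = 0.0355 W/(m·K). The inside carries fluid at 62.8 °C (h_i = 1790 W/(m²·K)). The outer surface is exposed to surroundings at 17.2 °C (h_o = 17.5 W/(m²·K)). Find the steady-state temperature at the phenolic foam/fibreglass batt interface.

Resistance network (inner→outer):
  R_conv,in = 1/(4πr²h) = 1/(4π·0.815²·1790) = 6.693×10^-5 K/W
  R_titanium = (1/0.815 − 1/0.836)/(4πk) = 0.03082/(4π·19.3) = 1.271×10^-4 K/W
  R_phenolic foam = (1/0.836 − 1/1.41)/(4πk) = 0.4870/(4π·0.0227) = 1.707 K/W
  R_fibreglass batt = (1/1.41 − 1/1.78)/(4πk) = 0.1474/(4π·0.0355) = 0.3305 K/W
  R_conv,out = 1/(4πr²h) = 1/(4π·1.78²·17.5) = 0.001435 K/W
ΣR = 6.693×10^-5 + 1.271×10^-4 + 1.707 + 0.3305 + 0.001435 = 2.039 K/W
Q = ΔT/ΣR = (62.8 °C − 17.2 °C)/2.039 = 22.36 W
From the inner boundary to the phenolic foam/fibreglass batt interface, ΣR_partial = 1.707 K/W.
T_interface = T_in − Q·ΣR_partial = 62.8 °C − (22.36)(1.707) = 24.6 °C

T = 24.6 °C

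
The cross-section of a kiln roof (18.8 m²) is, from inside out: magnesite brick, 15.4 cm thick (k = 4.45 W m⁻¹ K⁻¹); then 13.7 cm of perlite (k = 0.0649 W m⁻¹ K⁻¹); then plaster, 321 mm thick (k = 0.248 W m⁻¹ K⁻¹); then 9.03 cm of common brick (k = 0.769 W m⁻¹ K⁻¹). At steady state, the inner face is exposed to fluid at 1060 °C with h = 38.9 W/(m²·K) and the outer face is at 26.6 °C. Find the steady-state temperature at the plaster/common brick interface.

T = 60 °C

Resistance network (inner→outer):
  R_conv,in = 1/(hA) = 1/(38.9·18.8) = 0.001367 K/W
  R_magnesite brick = L/(kA) = 0.154/(4.45·18.8) = 0.001841 K/W
  R_perlite = L/(kA) = 0.137/(0.0649·18.8) = 0.1123 K/W
  R_plaster = L/(kA) = 0.321/(0.248·18.8) = 0.06885 K/W
  R_common brick = L/(kA) = 0.0903/(0.769·18.8) = 0.006246 K/W
ΣR = 0.001367 + 0.001841 + 0.1123 + 0.06885 + 0.006246 = 0.1906 K/W
Q = ΔT/ΣR = (1060 °C − 26.6 °C)/0.1906 = 5422 W
From the inner boundary to the plaster/common brick interface, ΣR_partial = 0.1844 K/W.
T_interface = T_in − Q·ΣR_partial = 1060 °C − (5422)(0.1844) = 60 °C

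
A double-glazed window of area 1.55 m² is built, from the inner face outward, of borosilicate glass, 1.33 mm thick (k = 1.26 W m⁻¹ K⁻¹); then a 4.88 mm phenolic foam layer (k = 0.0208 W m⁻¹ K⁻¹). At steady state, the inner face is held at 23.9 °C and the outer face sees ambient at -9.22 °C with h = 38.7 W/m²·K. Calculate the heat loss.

Q = 196 W

Resistance network (inner→outer):
  R_borosilicate glass = L/(kA) = 0.00133/(1.26·1.55) = 6.810×10^-4 K/W
  R_phenolic foam = L/(kA) = 0.00488/(0.0208·1.55) = 0.1514 K/W
  R_conv,out = 1/(hA) = 1/(38.7·1.55) = 0.01667 K/W
ΣR = 6.810×10^-4 + 0.1514 + 0.01667 = 0.1688 K/W
Q = ΔT/ΣR = (23.9 °C − -9.22 °C)/0.1688 = 196 W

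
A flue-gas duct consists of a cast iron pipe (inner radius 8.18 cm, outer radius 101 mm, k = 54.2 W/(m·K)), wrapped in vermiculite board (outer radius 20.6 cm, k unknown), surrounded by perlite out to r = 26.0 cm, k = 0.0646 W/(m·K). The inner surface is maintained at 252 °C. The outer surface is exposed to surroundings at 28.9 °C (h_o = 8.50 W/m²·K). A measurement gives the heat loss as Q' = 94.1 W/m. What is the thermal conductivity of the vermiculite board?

k = 0.0658 W/m·K

ΣR = ΔT/Q' = |252 − 28.9|/94.1 = 2.371 m·K/W
Known resistances:
  R'_cast iron = ln(0.101/0.0818)/(2πk) = 0.2108/(2π·54.2) = 6.191×10^-4 m·K/W
  R'_perlite = ln(0.260/0.206)/(2πk) = 0.2328/(2π·0.0646) = 0.5736 m·K/W
  R'_conv,out = 1/(2πr h) = 1/(2π·0.260·8.50) = 0.07202 m·K/W
R_vermiculite board = ΣR − ΣR_known = 2.371 − 0.6462 = 1.725 m·K/W
ln(r₂/r₁)/(2πk) = 1.725 ⇒ k = 0.7128/(2π·1.725) = 0.0658 W/m·K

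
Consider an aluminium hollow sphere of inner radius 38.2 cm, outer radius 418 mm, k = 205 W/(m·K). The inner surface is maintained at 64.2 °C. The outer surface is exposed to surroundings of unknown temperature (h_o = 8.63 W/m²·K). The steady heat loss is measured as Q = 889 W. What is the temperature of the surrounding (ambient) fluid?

T_out = 17.2 °C

Sum the resistances:
  R_aluminium = (1/0.382 − 1/0.418)/(4πk) = 0.2255/(4π·205) = 8.752×10^-5 K/W
  R_conv,out = 1/(4πr²h) = 1/(4π·0.418²·8.63) = 0.05277 K/W
ΣR = 0.05286 K/W
ΔT = Q·ΣR = 889 × 0.05286 = 46.99 K
Heat flows outward, so T_out = T_in − ΔT = 64.2 − 46.99 = 17.2 °C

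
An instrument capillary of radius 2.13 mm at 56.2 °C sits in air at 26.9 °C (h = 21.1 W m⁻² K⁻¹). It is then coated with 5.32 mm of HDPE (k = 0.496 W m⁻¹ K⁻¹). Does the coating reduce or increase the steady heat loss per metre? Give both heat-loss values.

increases: 8.27 → 20.7 W/m

Critical radius for a cylinder: r_cr = k/h = 0.0235 m = 2.35 cm.
Outer radius after coating: r₂ = 0.00213 + 0.00532 = 0.00745 m.
Since r₁ < r_cr and r₂ ≤ r_cr, the coating moves toward the maximum at r_cr — heat loss rises.
Bare: R = 1/(2πr₁h) = 3.541 m·K/W; Q = 29.3/3.541 = 8.27 W/m.
Coated: R = R_cond + R_conv = 1.414 m·K/W; Q = 29.3/1.414 = 20.7 W/m.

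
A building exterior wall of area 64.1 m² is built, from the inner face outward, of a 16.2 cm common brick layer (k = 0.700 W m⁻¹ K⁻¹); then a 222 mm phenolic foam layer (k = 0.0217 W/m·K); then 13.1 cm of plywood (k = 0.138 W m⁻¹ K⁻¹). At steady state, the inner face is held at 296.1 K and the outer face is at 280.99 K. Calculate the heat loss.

Q = 84.9 W

Series thermal resistances, inner to outer:
  R_common brick = L/(kA) = 0.162/(0.700·64.1) = 0.003610 K/W
  R_phenolic foam = L/(kA) = 0.222/(0.0217·64.1) = 0.1596 K/W
  R_plywood = L/(kA) = 0.131/(0.138·64.1) = 0.01481 K/W
ΣR = 0.003610 + 0.1596 + 0.01481 = 0.1780 K/W
Q = ΔT/ΣR = (296.1 K − 280.99 K)/0.1780 = 84.9 W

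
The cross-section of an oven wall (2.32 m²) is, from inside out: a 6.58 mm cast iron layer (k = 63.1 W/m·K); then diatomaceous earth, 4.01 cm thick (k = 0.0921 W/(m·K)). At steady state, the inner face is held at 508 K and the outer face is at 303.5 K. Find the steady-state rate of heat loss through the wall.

Treat each layer as a resistance in series:
  R_cast iron = L/(kA) = 0.00658/(63.1·2.32) = 4.495×10^-5 K/W
  R_diatomaceous earth = L/(kA) = 0.0401/(0.0921·2.32) = 0.1877 K/W
ΣR = 4.495×10^-5 + 0.1877 = 0.1877 K/W
Q = ΔT/ΣR = (508 K − 303.5 K)/0.1877 = 1090 W

Q = 1090 W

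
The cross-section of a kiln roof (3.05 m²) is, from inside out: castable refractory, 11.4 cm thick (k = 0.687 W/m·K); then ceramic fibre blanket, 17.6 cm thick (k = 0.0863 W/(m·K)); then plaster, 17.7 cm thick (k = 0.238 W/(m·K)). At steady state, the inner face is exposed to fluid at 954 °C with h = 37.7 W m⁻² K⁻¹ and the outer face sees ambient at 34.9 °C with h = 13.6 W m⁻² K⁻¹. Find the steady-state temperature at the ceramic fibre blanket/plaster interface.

Treat each layer as a resistance in series:
  R_conv,in = 1/(hA) = 1/(37.7·3.05) = 0.008697 K/W
  R_castable refractory = L/(kA) = 0.114/(0.687·3.05) = 0.05441 K/W
  R_ceramic fibre blanket = L/(kA) = 0.176/(0.0863·3.05) = 0.6687 K/W
  R_plaster = L/(kA) = 0.177/(0.238·3.05) = 0.2438 K/W
  R_conv,out = 1/(hA) = 1/(13.6·3.05) = 0.02411 K/W
ΣR = 0.008697 + 0.05441 + 0.6687 + 0.2438 + 0.02411 = 0.9997 K/W
Q = ΔT/ΣR = (954 °C − 34.9 °C)/0.9997 = 919.4 W
From the inner boundary to the ceramic fibre blanket/plaster interface, ΣR_partial = 0.7318 K/W.
T_interface = T_in − Q·ΣR_partial = 954 °C − (919.4)(0.7318) = 281 °C

T = 281 °C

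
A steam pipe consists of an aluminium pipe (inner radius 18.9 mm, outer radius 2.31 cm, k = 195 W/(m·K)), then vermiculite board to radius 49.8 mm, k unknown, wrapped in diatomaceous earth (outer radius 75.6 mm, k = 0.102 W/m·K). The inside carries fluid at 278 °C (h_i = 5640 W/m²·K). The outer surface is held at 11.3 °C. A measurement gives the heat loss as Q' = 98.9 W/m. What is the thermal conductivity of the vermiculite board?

k = 0.0598 W/m·K

ΣR = ΔT/Q' = |278 − 11.3|/98.9 = 2.697 m·K/W
Known resistances:
  R'_conv,in = 1/(2πr h) = 1/(2π·0.0189·5640) = 0.001493 m·K/W
  R'_aluminium = ln(0.0231/0.0189)/(2πk) = 0.2007/(2π·195) = 1.638×10^-4 m·K/W
  R'_diatomaceous earth = ln(0.0756/0.0498)/(2πk) = 0.4174/(2π·0.102) = 0.6514 m·K/W
R_vermiculite board = ΣR − ΣR_known = 2.697 − 0.6531 = 2.044 m·K/W
ln(r₂/r₁)/(2πk) = 2.044 ⇒ k = 0.7682/(2π·2.044) = 0.0598 W/m·K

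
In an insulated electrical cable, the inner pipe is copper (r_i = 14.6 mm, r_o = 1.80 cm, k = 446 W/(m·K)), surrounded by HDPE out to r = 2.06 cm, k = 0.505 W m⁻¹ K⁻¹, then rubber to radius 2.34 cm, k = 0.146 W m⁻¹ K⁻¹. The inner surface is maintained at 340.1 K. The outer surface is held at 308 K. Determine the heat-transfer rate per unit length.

Resistance network (inner→outer):
  R'_copper = ln(0.0180/0.0146)/(2πk) = 0.2094/(2π·446) = 7.471×10^-5 m·K/W
  R'_HDPE = ln(0.0206/0.0180)/(2πk) = 0.1349/(2π·0.505) = 0.04252 m·K/W
  R'_rubber = ln(0.0234/0.0206)/(2πk) = 0.1274/(2π·0.146) = 0.1389 m·K/W
ΣR = 7.471×10^-5 + 0.04252 + 0.1389 = 0.1815 m·K/W
Q' = ΔT/ΣR = (340.1 K − 308 K)/0.1815 = 177 W/m

Q' = 177 W/m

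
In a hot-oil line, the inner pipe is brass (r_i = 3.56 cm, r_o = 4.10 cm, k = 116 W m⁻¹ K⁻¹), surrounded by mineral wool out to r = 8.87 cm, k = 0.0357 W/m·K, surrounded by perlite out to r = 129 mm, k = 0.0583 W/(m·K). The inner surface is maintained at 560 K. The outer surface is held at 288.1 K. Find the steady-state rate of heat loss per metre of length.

Q' = 60.9 W/m

Resistance network (inner→outer):
  R'_brass = ln(0.0410/0.0356)/(2πk) = 0.1412/(2π·116) = 1.938×10^-4 m·K/W
  R'_mineral wool = ln(0.0887/0.0410)/(2πk) = 0.7717/(2π·0.0357) = 3.440 m·K/W
  R'_perlite = ln(0.129/0.0887)/(2πk) = 0.3746/(2π·0.0583) = 1.023 m·K/W
ΣR = 1.938×10^-4 + 3.440 + 1.023 = 4.463 m·K/W
Q' = ΔT/ΣR = (560 K − 288.1 K)/4.463 = 60.9 W/m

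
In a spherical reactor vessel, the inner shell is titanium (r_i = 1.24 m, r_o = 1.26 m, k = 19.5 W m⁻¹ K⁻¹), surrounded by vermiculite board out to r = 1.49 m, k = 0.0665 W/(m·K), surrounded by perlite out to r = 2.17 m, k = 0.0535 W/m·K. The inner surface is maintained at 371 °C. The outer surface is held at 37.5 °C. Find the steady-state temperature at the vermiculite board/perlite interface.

T = 265 °C

Treat each layer as a resistance in series:
  R_titanium = (1/1.24 − 1/1.26)/(4πk) = 0.01280/(4π·19.5) = 5.224×10^-5 K/W
  R_vermiculite board = (1/1.26 − 1/1.49)/(4πk) = 0.1225/(4π·0.0665) = 0.1466 K/W
  R_perlite = (1/1.49 − 1/2.17)/(4πk) = 0.2103/(4π·0.0535) = 0.3128 K/W
ΣR = 5.224×10^-5 + 0.1466 + 0.3128 = 0.4595 K/W
Q = ΔT/ΣR = (371 °C − 37.5 °C)/0.4595 = 725.8 W
From the inner boundary to the vermiculite board/perlite interface, ΣR_partial = 0.1467 K/W.
T_interface = T_in − Q·ΣR_partial = 371 °C − (725.8)(0.1467) = 265 °C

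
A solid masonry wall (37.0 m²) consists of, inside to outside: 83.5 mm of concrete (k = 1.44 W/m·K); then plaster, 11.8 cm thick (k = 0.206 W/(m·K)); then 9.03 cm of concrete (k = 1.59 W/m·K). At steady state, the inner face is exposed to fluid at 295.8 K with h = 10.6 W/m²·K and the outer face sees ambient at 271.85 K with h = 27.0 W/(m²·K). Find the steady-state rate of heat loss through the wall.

Q = 1080 W

Resistance network (inner→outer):
  R_conv,in = 1/(hA) = 1/(10.6·37.0) = 0.002550 K/W
  R_concrete = L/(kA) = 0.0835/(1.44·37.0) = 0.001567 K/W
  R_plaster = L/(kA) = 0.118/(0.206·37.0) = 0.01548 K/W
  R_concrete = L/(kA) = 0.0903/(1.59·37.0) = 0.001535 K/W
  R_conv,out = 1/(hA) = 1/(27.0·37.0) = 0.001001 K/W
ΣR = 0.002550 + 0.001567 + 0.01548 + 0.001535 + 0.001001 = 0.02213 K/W
Q = ΔT/ΣR = (295.8 K − 271.85 K)/0.02213 = 1080 W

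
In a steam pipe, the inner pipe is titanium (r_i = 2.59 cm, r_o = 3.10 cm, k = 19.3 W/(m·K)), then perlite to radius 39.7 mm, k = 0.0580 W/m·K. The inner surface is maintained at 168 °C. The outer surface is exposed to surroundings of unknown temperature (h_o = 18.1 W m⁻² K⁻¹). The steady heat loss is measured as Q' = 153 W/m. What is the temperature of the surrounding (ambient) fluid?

Series resistances:
  R'_titanium = ln(0.0310/0.0259)/(2πk) = 0.1797/(2π·19.3) = 0.001482 m·K/W
  R'_perlite = ln(0.0397/0.0310)/(2πk) = 0.2474/(2π·0.0580) = 0.6788 m·K/W
  R'_conv,out = 1/(2πr h) = 1/(2π·0.0397·18.1) = 0.2215 m·K/W
ΣR = 0.9017 m·K/W
ΔT = Q'·ΣR = 153 × 0.9017 = 138.0 K
Heat flows outward, so T_out = T_in − ΔT = 168 − 138.0 = 30.0 °C

T_out = 30.0 °C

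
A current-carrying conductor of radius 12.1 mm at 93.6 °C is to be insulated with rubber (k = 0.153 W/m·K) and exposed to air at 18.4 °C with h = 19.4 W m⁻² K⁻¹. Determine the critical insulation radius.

r_cr = 0.789 cm

For a cylinder, r_cr = k_ins/h = 0.153/19.4 = 0.00789 m = 0.789 cm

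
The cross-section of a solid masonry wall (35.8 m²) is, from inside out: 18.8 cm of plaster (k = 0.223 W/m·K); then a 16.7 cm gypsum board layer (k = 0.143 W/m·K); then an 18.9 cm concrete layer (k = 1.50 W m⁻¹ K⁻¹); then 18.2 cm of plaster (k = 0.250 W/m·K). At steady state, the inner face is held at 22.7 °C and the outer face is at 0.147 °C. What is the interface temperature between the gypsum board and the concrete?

T = 6.87 °C

Treat each layer as a resistance in series:
  R_plaster = L/(kA) = 0.188/(0.223·35.8) = 0.02355 K/W
  R_gypsum board = L/(kA) = 0.167/(0.143·35.8) = 0.03262 K/W
  R_concrete = L/(kA) = 0.189/(1.50·35.8) = 0.003520 K/W
  R_plaster = L/(kA) = 0.182/(0.250·35.8) = 0.02034 K/W
ΣR = 0.02355 + 0.03262 + 0.003520 + 0.02034 = 0.08003 K/W
Q = ΔT/ΣR = (22.7 °C − 0.147 °C)/0.08003 = 281.8 W
From the inner boundary to the gypsum board/concrete interface, ΣR_partial = 0.05617 K/W.
T_interface = T_in − Q·ΣR_partial = 22.7 °C − (281.8)(0.05617) = 6.87 °C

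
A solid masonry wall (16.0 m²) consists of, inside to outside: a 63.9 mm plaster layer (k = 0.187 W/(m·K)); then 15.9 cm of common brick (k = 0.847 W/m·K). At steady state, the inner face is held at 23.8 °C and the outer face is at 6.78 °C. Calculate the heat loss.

Treat each layer as a resistance in series:
  R_plaster = L/(kA) = 0.0639/(0.187·16.0) = 0.02136 K/W
  R_common brick = L/(kA) = 0.159/(0.847·16.0) = 0.01173 K/W
ΣR = 0.02136 + 0.01173 = 0.03309 K/W
Q = ΔT/ΣR = (23.8 °C − 6.78 °C)/0.03309 = 514 W

Q = 514 W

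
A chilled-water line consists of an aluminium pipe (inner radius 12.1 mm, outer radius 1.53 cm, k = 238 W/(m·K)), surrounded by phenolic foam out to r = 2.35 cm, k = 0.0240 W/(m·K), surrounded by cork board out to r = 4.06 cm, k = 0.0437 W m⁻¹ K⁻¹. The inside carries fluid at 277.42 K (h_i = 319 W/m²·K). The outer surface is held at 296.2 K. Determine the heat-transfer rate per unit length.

Treat each layer as a resistance in series:
  R'_conv,in = 1/(2πr h) = 1/(2π·0.0121·319) = 0.04123 m·K/W
  R'_aluminium = ln(0.0153/0.0121)/(2πk) = 0.2346/(2π·238) = 1.569×10^-4 m·K/W
  R'_phenolic foam = ln(0.0235/0.0153)/(2πk) = 0.4291/(2π·0.0240) = 2.846 m·K/W
  R'_cork board = ln(0.0406/0.0235)/(2πk) = 0.5468/(2π·0.0437) = 1.991 m·K/W
ΣR = 0.04123 + 1.569×10^-4 + 2.846 + 1.991 = 4.878 m·K/W
Q' = ΔT/ΣR = (277.42 K − 296.2 K)/4.878 = -3.85 W/m
(Negative Q' ⇒ heat flows inward; heat gain = 3.85 W/m.)

Q' = 3.85 W/m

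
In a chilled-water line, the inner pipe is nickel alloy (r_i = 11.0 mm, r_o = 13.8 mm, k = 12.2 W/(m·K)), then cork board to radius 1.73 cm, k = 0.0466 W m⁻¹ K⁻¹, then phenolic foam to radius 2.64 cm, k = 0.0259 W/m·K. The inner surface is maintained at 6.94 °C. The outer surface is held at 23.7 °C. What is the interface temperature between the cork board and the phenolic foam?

Treat each layer as a resistance in series:
  R'_nickel alloy = ln(0.0138/0.0110)/(2πk) = 0.2268/(2π·12.2) = 0.002958 m·K/W
  R'_cork board = ln(0.0173/0.0138)/(2πk) = 0.2260/(2π·0.0466) = 0.7720 m·K/W
  R'_phenolic foam = ln(0.0264/0.0173)/(2πk) = 0.4227/(2π·0.0259) = 2.597 m·K/W
ΣR = 0.002958 + 0.7720 + 2.597 = 3.372 m·K/W
Q' = ΔT/ΣR = (6.94 °C − 23.7 °C)/3.372 = -4.970 W/m
From the inner boundary to the cork board/phenolic foam interface, ΣR_partial = 0.7750 m·K/W.
T_interface = T_in − Q'·ΣR_partial = 6.94 °C − (-4.970)(0.7750) = 10.8 °C

T = 10.8 °C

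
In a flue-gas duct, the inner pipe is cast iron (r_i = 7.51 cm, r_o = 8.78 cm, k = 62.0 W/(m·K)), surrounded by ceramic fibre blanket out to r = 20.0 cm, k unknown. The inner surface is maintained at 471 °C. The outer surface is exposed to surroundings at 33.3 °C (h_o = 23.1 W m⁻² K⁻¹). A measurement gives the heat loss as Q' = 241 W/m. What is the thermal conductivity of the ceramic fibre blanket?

ΣR = ΔT/Q' = |471 − 33.3|/241 = 1.816 m·K/W
Known resistances:
  R'_cast iron = ln(0.0878/0.0751)/(2πk) = 0.1562/(2π·62.0) = 4.011×10^-4 m·K/W
  R'_conv,out = 1/(2πr h) = 1/(2π·0.200·23.1) = 0.03445 m·K/W
R_ceramic fibre blanket = ΣR − ΣR_known = 1.816 − 0.03485 = 1.781 m·K/W
ln(r₂/r₁)/(2πk) = 1.781 ⇒ k = 0.8233/(2π·1.781) = 0.0736 W/m·K

k = 0.0736 W/m·K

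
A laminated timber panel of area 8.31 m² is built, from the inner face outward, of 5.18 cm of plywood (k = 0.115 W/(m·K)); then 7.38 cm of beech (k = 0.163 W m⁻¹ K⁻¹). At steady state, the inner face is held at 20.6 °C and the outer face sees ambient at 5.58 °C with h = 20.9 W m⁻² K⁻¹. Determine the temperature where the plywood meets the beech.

Resistance network (inner→outer):
  R_plywood = L/(kA) = 0.0518/(0.115·8.31) = 0.05420 K/W
  R_beech = L/(kA) = 0.0738/(0.163·8.31) = 0.05448 K/W
  R_conv,out = 1/(hA) = 1/(20.9·8.31) = 0.005758 K/W
ΣR = 0.05420 + 0.05448 + 0.005758 = 0.1144 K/W
Q = ΔT/ΣR = (20.6 °C − 5.58 °C)/0.1144 = 131.3 W
From the inner boundary to the plywood/beech interface, ΣR_partial = 0.05420 K/W.
T_interface = T_in − Q·ΣR_partial = 20.6 °C − (131.3)(0.05420) = 13.5 °C

T = 13.5 °C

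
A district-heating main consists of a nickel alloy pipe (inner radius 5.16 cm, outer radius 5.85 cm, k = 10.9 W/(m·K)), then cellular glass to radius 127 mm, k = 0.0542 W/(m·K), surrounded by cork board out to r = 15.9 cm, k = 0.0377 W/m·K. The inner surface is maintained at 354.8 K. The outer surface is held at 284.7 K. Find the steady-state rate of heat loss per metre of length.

Series thermal resistances, inner to outer:
  R'_nickel alloy = ln(0.0585/0.0516)/(2πk) = 0.1255/(2π·10.9) = 0.001833 m·K/W
  R'_cellular glass = ln(0.127/0.0585)/(2πk) = 0.7752/(2π·0.0542) = 2.276 m·K/W
  R'_cork board = ln(0.159/0.127)/(2πk) = 0.2247/(2π·0.0377) = 0.9487 m·K/W
ΣR = 0.001833 + 2.276 + 0.9487 = 3.227 m·K/W
Q' = ΔT/ΣR = (354.8 K − 284.7 K)/3.227 = 21.7 W/m

Q' = 21.7 W/m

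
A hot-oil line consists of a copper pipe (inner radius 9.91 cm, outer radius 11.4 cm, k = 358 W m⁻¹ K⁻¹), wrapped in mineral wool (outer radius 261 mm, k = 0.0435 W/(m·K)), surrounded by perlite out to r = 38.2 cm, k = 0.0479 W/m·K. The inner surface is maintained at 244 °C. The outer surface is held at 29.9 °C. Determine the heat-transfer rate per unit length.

Q' = 49.8 W/m

Resistance network (inner→outer):
  R'_copper = ln(0.114/0.0991)/(2πk) = 0.1401/(2π·358) = 6.227×10^-5 m·K/W
  R'_mineral wool = ln(0.261/0.114)/(2πk) = 0.8283/(2π·0.0435) = 3.031 m·K/W
  R'_perlite = ln(0.382/0.261)/(2πk) = 0.3809/(2π·0.0479) = 1.266 m·K/W
ΣR = 6.227×10^-5 + 3.031 + 1.266 = 4.297 m·K/W
Q' = ΔT/ΣR = (244 °C − 29.9 °C)/4.297 = 49.8 W/m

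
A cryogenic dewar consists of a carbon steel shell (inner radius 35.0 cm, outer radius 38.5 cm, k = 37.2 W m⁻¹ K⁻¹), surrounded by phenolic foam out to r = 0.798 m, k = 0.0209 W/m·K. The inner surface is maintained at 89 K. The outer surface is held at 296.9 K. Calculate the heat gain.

Series thermal resistances, inner to outer:
  R_carbon steel = (1/0.350 − 1/0.385)/(4πk) = 0.2597/(4π·37.2) = 5.556×10^-4 K/W
  R_phenolic foam = (1/0.385 − 1/0.798)/(4πk) = 1.344/(4π·0.0209) = 5.118 K/W
ΣR = 5.556×10^-4 + 5.118 = 5.119 K/W
Q = ΔT/ΣR = (89 K − 296.9 K)/5.119 = -40.6 W
(Negative Q ⇒ heat flows inward; heat gain = 40.6 W.)

Q = 40.6 W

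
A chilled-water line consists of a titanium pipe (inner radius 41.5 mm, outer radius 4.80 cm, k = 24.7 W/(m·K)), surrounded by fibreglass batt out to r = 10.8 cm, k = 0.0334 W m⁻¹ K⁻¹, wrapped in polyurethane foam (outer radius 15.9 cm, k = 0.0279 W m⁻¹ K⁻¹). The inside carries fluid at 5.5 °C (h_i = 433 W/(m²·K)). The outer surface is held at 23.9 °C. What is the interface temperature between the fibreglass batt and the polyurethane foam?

T = 17.2 °C

Series thermal resistances, inner to outer:
  R'_conv,in = 1/(2πr h) = 1/(2π·0.0415·433) = 0.008857 m·K/W
  R'_titanium = ln(0.0480/0.0415)/(2πk) = 0.1455/(2π·24.7) = 9.376×10^-4 m·K/W
  R'_fibreglass batt = ln(0.108/0.0480)/(2πk) = 0.8109/(2π·0.0334) = 3.864 m·K/W
  R'_polyurethane foam = ln(0.159/0.108)/(2πk) = 0.3868/(2π·0.0279) = 2.206 m·K/W
ΣR = 0.008857 + 9.376×10^-4 + 3.864 + 2.206 = 6.080 m·K/W
Q' = ΔT/ΣR = (5.5 °C − 23.9 °C)/6.080 = -3.026 W/m
From the inner boundary to the fibreglass batt/polyurethane foam interface, ΣR_partial = 3.874 m·K/W.
T_interface = T_in − Q'·ΣR_partial = 5.5 °C − (-3.026)(3.874) = 17.2 °C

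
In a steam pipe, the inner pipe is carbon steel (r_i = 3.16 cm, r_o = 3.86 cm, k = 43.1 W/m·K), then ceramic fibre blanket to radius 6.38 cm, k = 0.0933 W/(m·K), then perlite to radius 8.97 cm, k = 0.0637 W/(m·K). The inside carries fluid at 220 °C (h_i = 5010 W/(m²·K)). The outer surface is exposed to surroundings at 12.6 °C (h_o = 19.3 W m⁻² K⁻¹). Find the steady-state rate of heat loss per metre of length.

Q' = 115 W/m

Series thermal resistances, inner to outer:
  R'_conv,in = 1/(2πr h) = 1/(2π·0.0316·5010) = 0.001005 m·K/W
  R'_carbon steel = ln(0.0386/0.0316)/(2πk) = 0.2001/(2π·43.1) = 7.389×10^-4 m·K/W
  R'_ceramic fibre blanket = ln(0.0638/0.0386)/(2πk) = 0.5025/(2π·0.0933) = 0.8572 m·K/W
  R'_perlite = ln(0.0897/0.0638)/(2πk) = 0.3407/(2π·0.0637) = 0.8513 m·K/W
  R'_conv,out = 1/(2πr h) = 1/(2π·0.0897·19.3) = 0.09193 m·K/W
ΣR = 0.001005 + 7.389×10^-4 + 0.8572 + 0.8513 + 0.09193 = 1.802 m·K/W
Q' = ΔT/ΣR = (220 °C − 12.6 °C)/1.802 = 115 W/m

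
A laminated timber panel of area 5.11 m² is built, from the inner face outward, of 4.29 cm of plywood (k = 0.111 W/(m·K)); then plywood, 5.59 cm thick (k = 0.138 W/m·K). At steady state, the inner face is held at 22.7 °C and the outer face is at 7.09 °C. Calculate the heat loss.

Series thermal resistances, inner to outer:
  R_plywood = L/(kA) = 0.0429/(0.111·5.11) = 0.07563 K/W
  R_plywood = L/(kA) = 0.0559/(0.138·5.11) = 0.07927 K/W
ΣR = 0.07563 + 0.07927 = 0.1549 K/W
Q = ΔT/ΣR = (22.7 °C − 7.09 °C)/0.1549 = 101 W

Q = 101 W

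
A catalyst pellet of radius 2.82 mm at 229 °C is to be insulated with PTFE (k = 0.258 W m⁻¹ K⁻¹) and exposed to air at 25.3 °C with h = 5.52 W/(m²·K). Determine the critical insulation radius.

r_cr = 9.35 cm

For a sphere, r_cr = 2k_ins/h = 2·0.258/5.52 = 0.0935 m = 9.35 cm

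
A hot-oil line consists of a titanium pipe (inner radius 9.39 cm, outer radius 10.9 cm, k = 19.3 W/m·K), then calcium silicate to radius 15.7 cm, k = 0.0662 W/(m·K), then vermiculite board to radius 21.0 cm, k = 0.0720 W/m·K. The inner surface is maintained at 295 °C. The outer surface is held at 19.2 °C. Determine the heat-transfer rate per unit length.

Resistance network (inner→outer):
  R'_titanium = ln(0.109/0.0939)/(2πk) = 0.1491/(2π·19.3) = 0.001230 m·K/W
  R'_calcium silicate = ln(0.157/0.109)/(2πk) = 0.3649/(2π·0.0662) = 0.8773 m·K/W
  R'_vermiculite board = ln(0.210/0.157)/(2πk) = 0.2909/(2π·0.0720) = 0.6429 m·K/W
ΣR = 0.001230 + 0.8773 + 0.6429 = 1.521 m·K/W
Q' = ΔT/ΣR = (295 °C − 19.2 °C)/1.521 = 181 W/m

Q' = 181 W/m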